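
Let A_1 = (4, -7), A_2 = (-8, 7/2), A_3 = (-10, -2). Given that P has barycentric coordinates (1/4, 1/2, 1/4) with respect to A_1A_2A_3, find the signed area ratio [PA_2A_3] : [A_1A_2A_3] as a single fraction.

1/4

The signed ratio [PA_2A_3]/[A_1A_2A_3] equals the barycentric coordinate of P at vertex A_1, which is 1/4.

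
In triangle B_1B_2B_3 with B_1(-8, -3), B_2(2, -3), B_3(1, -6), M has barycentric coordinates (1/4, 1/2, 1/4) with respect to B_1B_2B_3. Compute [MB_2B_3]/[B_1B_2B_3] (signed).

1/4

The signed ratio [MB_2B_3]/[B_1B_2B_3] equals the barycentric coordinate of M at vertex B_1, which is 1/4.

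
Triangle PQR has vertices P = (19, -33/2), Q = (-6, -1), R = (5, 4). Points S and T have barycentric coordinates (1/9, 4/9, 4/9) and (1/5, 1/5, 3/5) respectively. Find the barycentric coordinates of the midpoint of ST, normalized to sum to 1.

(7/45, 29/90, 47/90)

Since both coordinate triples sum to 1, the midpoint's barycentrics are the componentwise average.
(1/9+1/5)/2 = 7/45; similarly 29/90 and 47/90.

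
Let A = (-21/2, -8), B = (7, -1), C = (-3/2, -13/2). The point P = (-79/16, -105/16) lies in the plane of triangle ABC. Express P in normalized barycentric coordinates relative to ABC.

Signed area of the reference triangle: [ABC] = ½·((-21/2)·(-1−(-13/2)) + 7·(-13/2−(-8)) + (-3/2)·(-8−(-1))) = ½·(-231/4 + 21/2 + 21/2) = -147/8.
[PBC] = ½·((-79/16)·(-1−(-13/2)) + 7·(-13/2−(-105/16)) + (-3/2)·(-105/16−(-1))) = ½·(-869/32 + 7/16 + 267/32) = -147/16, so the A-coordinate is (-147/16)/(-147/8) = 1/2.
[APC] = ½·((-21/2)·(-105/16−(-13/2)) + (-79/16)·(-13/2−(-8)) + (-3/2)·(-8−(-105/16))) = ½·(21/32 − 237/32 + 69/32) = -147/64, so the B-coordinate is 1/8.
[ABP] = ½·((-21/2)·(-1−(-105/16)) + 7·(-105/16−(-8)) + (-79/16)·(-8−(-1))) = ½·(-1869/32 + 161/16 + 553/16) = -441/64, so the C-coordinate is 3/8.

(1/2, 1/8, 3/8)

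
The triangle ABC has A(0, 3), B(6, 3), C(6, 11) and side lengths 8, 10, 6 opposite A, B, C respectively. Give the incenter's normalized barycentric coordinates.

The incenter has barycentric coordinates proportional to the opposite side lengths: (8 : 10 : 6).
Normalizing by 8+10+6 = 24 gives (1/3, 5/12, 1/4).

(1/3, 5/12, 1/4)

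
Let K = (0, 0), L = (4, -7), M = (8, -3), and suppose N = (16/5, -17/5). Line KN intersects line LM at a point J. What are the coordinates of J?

Barycentric coordinates of N with respect to KLM: (2/5, 2/5, 1/5).
On side LM the K-coordinate is zero; dropping N's K-weight 2/5 and renormalizing the remaining 2/5 : 1/5 gives weights 2/3, 1/3 on L, M.
J = (2/3)·(4, -7) + (1/3)·(8, -3) = (16/3, -17/3).

(16/3, -17/3)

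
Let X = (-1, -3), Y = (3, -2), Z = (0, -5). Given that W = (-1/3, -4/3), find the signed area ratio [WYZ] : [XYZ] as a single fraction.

[XYZ] = ½·((-1)·(-2−(-5)) + 3·(-5−(-3)) + 0·(-3−(-2))) = ½·(-3 − 6 + 0) = -9/2.
[WYZ] = ½·((-1/3)·(-2−(-5)) + 3·(-5−(-4/3)) + 0·(-4/3−(-2))) = ½·(-1 − 11 + 0) = -6, so the ratio is (-6)/(-9/2) = 4/3.

4/3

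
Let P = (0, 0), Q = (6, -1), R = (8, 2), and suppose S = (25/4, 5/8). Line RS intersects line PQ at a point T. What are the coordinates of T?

(9/2, -3/4)

Barycentric coordinates of S with respect to PQR: (1/8, 3/8, 1/2).
On side PQ the R-coordinate is zero; dropping S's R-weight 1/2 and renormalizing the remaining 1/8 : 3/8 gives weights 1/4, 3/4 on P, Q.
T = (1/4)·(0, 0) + (3/4)·(6, -1) = (9/2, -3/4).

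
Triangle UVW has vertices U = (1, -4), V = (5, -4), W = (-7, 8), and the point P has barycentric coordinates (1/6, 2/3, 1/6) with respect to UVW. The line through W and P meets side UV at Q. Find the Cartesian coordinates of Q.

(21/5, -4)

Line WP meets UV where the W-coordinate vanishes; zeroing P's W-weight and renormalizing leaves U, V-weights 1/6 : 2/3 → (1/5, 4/5).
So Q = (1/5)·U + (4/5)·V = (21/5, -4).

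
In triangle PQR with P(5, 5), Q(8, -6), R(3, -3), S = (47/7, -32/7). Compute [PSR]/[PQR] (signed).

[PQR] = ½·(5·(-6−(-3)) + 8·(-3−5) + 3·(5−(-6))) = ½·(-15 − 64 + 33) = -23.
[PSR] = ½·(5·(-32/7−(-3)) + (47/7)·(-3−5) + 3·(5−(-32/7))) = ½·(-55/7 − 376/7 + 201/7) = -115/7, so the ratio is (-115/7)/(-23) = 5/7.

5/7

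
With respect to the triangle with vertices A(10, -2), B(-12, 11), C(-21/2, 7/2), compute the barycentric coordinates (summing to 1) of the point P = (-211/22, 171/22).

(1/11, 7/11, 3/11)

Signed area of the reference triangle: [ABC] = ½·(10·(11−(7/2)) + (-12)·(7/2−(-2)) + (-21/2)·(-2−11)) = ½·(75 − 66 + 273/2) = 291/4.
[PBC] = ½·((-211/22)·(11−(7/2)) + (-12)·(7/2−(171/22)) + (-21/2)·(171/22−11)) = ½·(-3165/44 + 564/11 + 1491/44) = 291/44, so the A-coordinate is (291/44)/(291/4) = 1/11.
[APC] = ½·(10·(171/22−(7/2)) + (-211/22)·(7/2−(-2)) + (-21/2)·(-2−(171/22))) = ½·(470/11 − 211/4 + 4515/44) = 2037/44, so the B-coordinate is 7/11.
[ABP] = ½·(10·(11−(171/22)) + (-12)·(171/22−(-2)) + (-211/22)·(-2−11)) = ½·(355/11 − 1290/11 + 2743/22) = 873/44, so the C-coordinate is 3/11.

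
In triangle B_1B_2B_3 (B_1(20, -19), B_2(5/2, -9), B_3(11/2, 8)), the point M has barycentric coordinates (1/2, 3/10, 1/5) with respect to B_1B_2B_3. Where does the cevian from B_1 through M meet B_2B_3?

(37/10, -11/5)

Line B_1M meets B_2B_3 where the B_1-coordinate vanishes; zeroing M's B_1-weight and renormalizing leaves B_2, B_3-weights 3/10 : 1/5 → (3/5, 2/5).
So N = (3/5)·B_2 + (2/5)·B_3 = (37/10, -11/5).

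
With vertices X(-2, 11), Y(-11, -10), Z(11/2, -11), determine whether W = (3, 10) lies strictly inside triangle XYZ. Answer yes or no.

no

Barycentric coordinates of W: (688/711, -205/711, 76/237).
The three coordinates are positive, negative, positive; a point is interior exactly when all three are positive.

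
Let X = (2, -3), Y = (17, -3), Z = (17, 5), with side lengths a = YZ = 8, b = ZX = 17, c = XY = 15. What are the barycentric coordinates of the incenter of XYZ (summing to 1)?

The incenter has barycentric coordinates proportional to the opposite side lengths: (8 : 17 : 15).
Normalizing by 8+17+15 = 40 gives (1/5, 17/40, 3/8).

(1/5, 17/40, 3/8)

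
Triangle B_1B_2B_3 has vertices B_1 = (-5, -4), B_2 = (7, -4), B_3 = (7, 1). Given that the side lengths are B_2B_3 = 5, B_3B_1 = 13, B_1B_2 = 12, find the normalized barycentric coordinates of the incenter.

The incenter has barycentric coordinates proportional to the opposite side lengths: (5 : 13 : 12).
Normalizing by 5+13+12 = 30 gives (1/6, 13/30, 2/5).

(1/6, 13/30, 2/5)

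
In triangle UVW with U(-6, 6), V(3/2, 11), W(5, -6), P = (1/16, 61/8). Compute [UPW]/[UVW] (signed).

[UVW] = ½·((-6)·(11−(-6)) + (3/2)·(-6−6) + 5·(6−11)) = ½·(-102 − 18 − 25) = -145/2.
[UPW] = ½·((-6)·(61/8−(-6)) + (1/16)·(-6−6) + 5·(6−(61/8))) = ½·(-327/4 − 3/4 − 65/8) = -725/16, so the ratio is (-725/16)/(-145/2) = 5/8.

5/8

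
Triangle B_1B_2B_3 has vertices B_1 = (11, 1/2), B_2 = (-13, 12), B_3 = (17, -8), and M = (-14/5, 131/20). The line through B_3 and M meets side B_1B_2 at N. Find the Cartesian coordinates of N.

(-5, 49/6)

Barycentric coordinates of M with respect to B_1B_2B_3: (3/10, 3/5, 1/10).
On side B_1B_2 the B_3-coordinate is zero; dropping M's B_3-weight 1/10 and renormalizing the remaining 3/10 : 3/5 gives weights 1/3, 2/3 on B_1, B_2.
N = (1/3)·(11, 1/2) + (2/3)·(-13, 12) = (-5, 49/6).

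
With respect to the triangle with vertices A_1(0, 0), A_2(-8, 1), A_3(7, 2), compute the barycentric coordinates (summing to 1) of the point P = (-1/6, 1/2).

(2/3, 1/6, 1/6)

Signed area of the reference triangle: [A_1A_2A_3] = ½·(0·(1−2) + (-8)·(2−0) + 7·(0−1)) = ½·(0 − 16 − 7) = -23/2.
[PA_2A_3] = ½·((-1/6)·(1−2) + (-8)·(2−(1/2)) + 7·(1/2−1)) = ½·(1/6 − 12 − 7/2) = -23/3, so the A_1-coordinate is (-23/3)/(-23/2) = 2/3.
[A_1PA_3] = ½·(0·(1/2−2) + (-1/6)·(2−0) + 7·(0−(1/2))) = ½·(0 − 1/3 − 7/2) = -23/12, so the A_2-coordinate is 1/6.
[A_1A_2P] = ½·(0·(1−(1/2)) + (-8)·(1/2−0) + (-1/6)·(0−1)) = ½·(0 − 4 + 1/6) = -23/12, so the A_3-coordinate is 1/6.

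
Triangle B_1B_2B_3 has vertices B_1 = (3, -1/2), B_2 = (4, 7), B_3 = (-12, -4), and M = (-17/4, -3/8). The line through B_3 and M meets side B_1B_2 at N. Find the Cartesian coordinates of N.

(7/2, 13/4)

Barycentric coordinates of M with respect to B_1B_2B_3: (1/4, 1/4, 1/2).
On side B_1B_2 the B_3-coordinate is zero; dropping M's B_3-weight 1/2 and renormalizing the remaining 1/4 : 1/4 gives weights 1/2, 1/2 on B_1, B_2.
N = (1/2)·(3, -1/2) + (1/2)·(4, 7) = (7/2, 13/4).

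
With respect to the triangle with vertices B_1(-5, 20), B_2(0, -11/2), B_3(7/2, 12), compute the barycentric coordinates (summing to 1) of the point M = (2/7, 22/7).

Signed area of the reference triangle: [B_1B_2B_3] = ½·((-5)·(-11/2−12) + 0·(12−20) + (7/2)·(20−(-11/2))) = ½·(175/2 + 0 + 357/4) = 707/8.
[MB_2B_3] = ½·((2/7)·(-11/2−12) + 0·(12−(22/7)) + (7/2)·(22/7−(-11/2))) = ½·(-5 + 0 + 121/4) = 101/8, so the B_1-coordinate is (101/8)/(707/8) = 1/7.
[B_1MB_3] = ½·((-5)·(22/7−12) + (2/7)·(12−20) + (7/2)·(20−(22/7))) = ½·(310/7 − 16/7 + 59) = 101/2, so the B_2-coordinate is 4/7.
[B_1B_2M] = ½·((-5)·(-11/2−(22/7)) + 0·(22/7−20) + (2/7)·(20−(-11/2))) = ½·(605/14 + 0 + 51/7) = 101/4, so the B_3-coordinate is 2/7.
Check: 1/7 + 4/7 + 2/7 = 1.

(1/7, 4/7, 2/7)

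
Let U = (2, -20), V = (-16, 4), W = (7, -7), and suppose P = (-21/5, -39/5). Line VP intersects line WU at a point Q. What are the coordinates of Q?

(11/3, -47/3)

Barycentric coordinates of P with respect to UVW: (2/5, 2/5, 1/5).
On side WU the V-coordinate is zero; dropping P's V-weight 2/5 and renormalizing the remaining 1/5 : 2/5 gives weights 1/3, 2/3 on W, U.
Q = (1/3)·(7, -7) + (2/3)·(2, -20) = (11/3, -47/3).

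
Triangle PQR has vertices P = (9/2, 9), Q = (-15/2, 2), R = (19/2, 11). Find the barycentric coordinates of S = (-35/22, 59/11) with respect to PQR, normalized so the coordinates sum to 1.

(4/11, 6/11, 1/11)

Signed area of the reference triangle: [PQR] = ½·((9/2)·(2−11) + (-15/2)·(11−9) + (19/2)·(9−2)) = ½·(-81/2 − 15 + 133/2) = 11/2.
[SQR] = ½·((-35/22)·(2−11) + (-15/2)·(11−(59/11)) + (19/2)·(59/11−2)) = ½·(315/22 − 465/11 + 703/22) = 2, so the P-coordinate is 2/(11/2) = 4/11.
[PSR] = ½·((9/2)·(59/11−11) + (-35/22)·(11−9) + (19/2)·(9−(59/11))) = ½·(-279/11 − 35/11 + 380/11) = 3, so the Q-coordinate is 6/11.
[PQS] = ½·((9/2)·(2−(59/11)) + (-15/2)·(59/11−9) + (-35/22)·(9−2)) = ½·(-333/22 + 300/11 − 245/22) = 1/2, so the R-coordinate is 1/11.
Check: 4/11 + 6/11 + 1/11 = 1.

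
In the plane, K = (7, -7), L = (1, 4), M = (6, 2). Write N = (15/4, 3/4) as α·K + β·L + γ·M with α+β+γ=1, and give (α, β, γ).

(1/4, 1/2, 1/4)

Signed area of the reference triangle: [KLM] = ½·(7·(4−2) + 1·(2−(-7)) + 6·(-7−4)) = ½·(14 + 9 − 66) = -43/2.
[NLM] = ½·((15/4)·(4−2) + 1·(2−(3/4)) + 6·(3/4−4)) = ½·(15/2 + 5/4 − 39/2) = -43/8, so the K-coordinate is (-43/8)/(-43/2) = 1/4.
[KNM] = ½·(7·(3/4−2) + (15/4)·(2−(-7)) + 6·(-7−(3/4))) = ½·(-35/4 + 135/4 − 93/2) = -43/4, so the L-coordinate is 1/2.
[KLN] = ½·(7·(4−(3/4)) + 1·(3/4−(-7)) + (15/4)·(-7−4)) = ½·(91/4 + 31/4 − 165/4) = -43/8, so the M-coordinate is 1/4.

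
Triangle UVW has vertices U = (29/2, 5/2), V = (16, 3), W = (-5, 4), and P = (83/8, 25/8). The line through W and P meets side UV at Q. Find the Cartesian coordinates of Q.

(31/2, 17/6)

Barycentric coordinates of P with respect to UVW: (1/4, 1/2, 1/4).
On side UV the W-coordinate is zero; dropping P's W-weight 1/4 and renormalizing the remaining 1/4 : 1/2 gives weights 1/3, 2/3 on U, V.
Q = (1/3)·(29/2, 5/2) + (2/3)·(16, 3) = (31/2, 17/6).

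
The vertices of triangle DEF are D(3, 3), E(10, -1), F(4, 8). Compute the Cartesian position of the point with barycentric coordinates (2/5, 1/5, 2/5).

(24/5, 21/5)

G = (2/5)·D + (1/5)·E + (2/5)·F.
x-coordinate: (2/5)·3 + (1/5)·10 + (2/5)·4 = 24/5.
y-coordinate: (2/5)·3 + (1/5)·(-1) + (2/5)·8 = 21/5.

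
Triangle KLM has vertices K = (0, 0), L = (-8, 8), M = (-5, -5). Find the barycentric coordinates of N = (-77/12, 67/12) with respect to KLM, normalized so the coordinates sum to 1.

(1/6, 3/4, 1/12)

Signed area of the reference triangle: [KLM] = ½·(0·(8−(-5)) + (-8)·(-5−0) + (-5)·(0−8)) = ½·(0 + 40 + 40) = 40.
[NLM] = ½·((-77/12)·(8−(-5)) + (-8)·(-5−(67/12)) + (-5)·(67/12−8)) = ½·(-1001/12 + 254/3 + 145/12) = 20/3, so the K-coordinate is (20/3)/40 = 1/6.
[KNM] = ½·(0·(67/12−(-5)) + (-77/12)·(-5−0) + (-5)·(0−(67/12))) = ½·(0 + 385/12 + 335/12) = 30, so the L-coordinate is 3/4.
[KLN] = ½·(0·(8−(67/12)) + (-8)·(67/12−0) + (-77/12)·(0−8)) = ½·(0 − 134/3 + 154/3) = 10/3, so the M-coordinate is 1/12.
Check: 1/6 + 3/4 + 1/12 = 1.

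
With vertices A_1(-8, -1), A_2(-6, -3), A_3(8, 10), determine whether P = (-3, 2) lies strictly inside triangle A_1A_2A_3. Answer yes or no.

yes

Barycentric coordinates of P: (31/54, 7/54, 8/27).
The three coordinates are positive, positive, positive; a point is interior exactly when all three are positive.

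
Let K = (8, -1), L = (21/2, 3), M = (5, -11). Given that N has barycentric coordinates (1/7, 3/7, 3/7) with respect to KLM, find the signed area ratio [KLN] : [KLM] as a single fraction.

3/7

The signed ratio [KLN]/[KLM] equals the barycentric coordinate of N at vertex M, which is 3/7.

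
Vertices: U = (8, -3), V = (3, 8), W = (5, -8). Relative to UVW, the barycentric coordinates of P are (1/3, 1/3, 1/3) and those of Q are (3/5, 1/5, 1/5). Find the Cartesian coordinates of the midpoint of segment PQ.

Barycentric coordinates of the midpoint are the average: (7/15, 4/15, 4/15).
Converting: (7/15)·U + (4/15)·V + (4/15)·W = (88/15, -7/5).

(88/15, -7/5)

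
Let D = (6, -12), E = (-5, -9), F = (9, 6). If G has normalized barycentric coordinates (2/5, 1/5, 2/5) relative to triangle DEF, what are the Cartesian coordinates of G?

G = (2/5)·D + (1/5)·E + (2/5)·F.
x-coordinate: (2/5)·6 + (1/5)·(-5) + (2/5)·9 = 5.
y-coordinate: (2/5)·(-12) + (1/5)·(-9) + (2/5)·6 = -21/5.

(5, -21/5)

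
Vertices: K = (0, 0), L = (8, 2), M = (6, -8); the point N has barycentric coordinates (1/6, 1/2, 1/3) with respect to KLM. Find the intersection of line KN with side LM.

(36/5, -2)

Line KN meets LM where the K-coordinate vanishes; zeroing N's K-weight and renormalizing leaves L, M-weights 1/2 : 1/3 → (3/5, 2/5).
So J = (3/5)·L + (2/5)·M = (36/5, -2).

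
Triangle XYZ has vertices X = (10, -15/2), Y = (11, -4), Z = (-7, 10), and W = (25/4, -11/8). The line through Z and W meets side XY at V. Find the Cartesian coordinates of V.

Barycentric coordinates of W with respect to XYZ: (1/4, 1/2, 1/4).
On side XY the Z-coordinate is zero; dropping W's Z-weight 1/4 and renormalizing the remaining 1/4 : 1/2 gives weights 1/3, 2/3 on X, Y.
V = (1/3)·(10, -15/2) + (2/3)·(11, -4) = (32/3, -31/6).

(32/3, -31/6)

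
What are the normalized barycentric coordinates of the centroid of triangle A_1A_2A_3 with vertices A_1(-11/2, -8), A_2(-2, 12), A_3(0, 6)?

The centroid is the average of the vertices, so each weight is 1/3.

(1/3, 1/3, 1/3)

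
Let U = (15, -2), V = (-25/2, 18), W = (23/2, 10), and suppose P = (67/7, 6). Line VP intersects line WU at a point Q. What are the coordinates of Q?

(53/4, 4)

Barycentric coordinates of P with respect to UVW: (3/7, 1/7, 3/7).
On side WU the V-coordinate is zero; dropping P's V-weight 1/7 and renormalizing the remaining 3/7 : 3/7 gives weights 1/2, 1/2 on W, U.
Q = (1/2)·(23/2, 10) + (1/2)·(15, -2) = (53/4, 4).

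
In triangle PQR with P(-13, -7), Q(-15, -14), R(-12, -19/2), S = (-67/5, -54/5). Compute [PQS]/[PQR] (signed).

2/5

[PQR] = ½·((-13)·(-14−(-19/2)) + (-15)·(-19/2−(-7)) + (-12)·(-7−(-14))) = ½·(117/2 + 75/2 − 84) = 6.
[PQS] = ½·((-13)·(-14−(-54/5)) + (-15)·(-54/5−(-7)) + (-67/5)·(-7−(-14))) = ½·(208/5 + 57 − 469/5) = 12/5, so the ratio is (12/5)/6 = 2/5.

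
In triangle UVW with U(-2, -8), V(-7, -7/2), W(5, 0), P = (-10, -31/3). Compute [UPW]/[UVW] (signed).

[UVW] = ½·((-2)·(-7/2−0) + (-7)·(0−(-8)) + 5·(-8−(-7/2))) = ½·(7 − 56 − 45/2) = -143/4.
[UPW] = ½·((-2)·(-31/3−0) + (-10)·(0−(-8)) + 5·(-8−(-31/3))) = ½·(62/3 − 80 + 35/3) = -143/6, so the ratio is (-143/6)/(-143/4) = 2/3.

2/3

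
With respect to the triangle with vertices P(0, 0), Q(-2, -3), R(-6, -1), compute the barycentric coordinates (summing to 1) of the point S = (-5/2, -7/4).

Signed area of the reference triangle: [PQR] = ½·(0·(-3−(-1)) + (-2)·(-1−0) + (-6)·(0−(-3))) = ½·(0 + 2 − 18) = -8.
[SQR] = ½·((-5/2)·(-3−(-1)) + (-2)·(-1−(-7/4)) + (-6)·(-7/4−(-3))) = ½·(5 − 3/2 − 15/2) = -2, so the P-coordinate is (-2)/(-8) = 1/4.
[PSR] = ½·(0·(-7/4−(-1)) + (-5/2)·(-1−0) + (-6)·(0−(-7/4))) = ½·(0 + 5/2 − 21/2) = -4, so the Q-coordinate is 1/2.
[PQS] = ½·(0·(-3−(-7/4)) + (-2)·(-7/4−0) + (-5/2)·(0−(-3))) = ½·(0 + 7/2 − 15/2) = -2, so the R-coordinate is 1/4.
Check: 1/4 + 1/2 + 1/4 = 1.

(1/4, 1/2, 1/4)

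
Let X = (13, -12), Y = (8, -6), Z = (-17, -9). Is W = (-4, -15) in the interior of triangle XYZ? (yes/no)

no

Barycentric coordinates of W: (63/55, -47/55, 39/55).
The three coordinates are positive, negative, positive; a point is interior exactly when all three are positive.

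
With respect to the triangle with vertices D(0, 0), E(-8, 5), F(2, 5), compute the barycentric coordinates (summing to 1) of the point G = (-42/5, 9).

(-4/5, 6/5, 3/5)

Signed area of the reference triangle: [DEF] = ½·(0·(5−5) + (-8)·(5−0) + 2·(0−5)) = ½·(0 − 40 − 10) = -25.
[GEF] = ½·((-42/5)·(5−5) + (-8)·(5−9) + 2·(9−5)) = ½·(0 + 32 + 8) = 20, so the D-coordinate is 20/(-25) = -4/5.
[DGF] = ½·(0·(9−5) + (-42/5)·(5−0) + 2·(0−9)) = ½·(0 − 42 − 18) = -30, so the E-coordinate is 6/5.
[DEG] = ½·(0·(5−9) + (-8)·(9−0) + (-42/5)·(0−5)) = ½·(0 − 72 + 42) = -15, so the F-coordinate is 3/5.
Check: -4/5 + 6/5 + 3/5 = 1.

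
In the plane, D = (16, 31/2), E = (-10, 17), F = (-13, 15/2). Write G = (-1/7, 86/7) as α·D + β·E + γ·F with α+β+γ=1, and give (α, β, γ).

Signed area of the reference triangle: [DEF] = ½·(16·(17−(15/2)) + (-10)·(15/2−(31/2)) + (-13)·(31/2−17)) = ½·(152 + 80 + 39/2) = 503/4.
[GEF] = ½·((-1/7)·(17−(15/2)) + (-10)·(15/2−(86/7)) + (-13)·(86/7−17)) = ½·(-19/14 + 335/7 + 429/7) = 1509/28, so the D-coordinate is (1509/28)/(503/4) = 3/7.
[DGF] = ½·(16·(86/7−(15/2)) + (-1/7)·(15/2−(31/2)) + (-13)·(31/2−(86/7))) = ½·(536/7 + 8/7 − 585/14) = 503/28, so the E-coordinate is 1/7.
[DEG] = ½·(16·(17−(86/7)) + (-10)·(86/7−(31/2)) + (-1/7)·(31/2−17)) = ½·(528/7 + 225/7 + 3/14) = 1509/28, so the F-coordinate is 3/7.

(3/7, 1/7, 3/7)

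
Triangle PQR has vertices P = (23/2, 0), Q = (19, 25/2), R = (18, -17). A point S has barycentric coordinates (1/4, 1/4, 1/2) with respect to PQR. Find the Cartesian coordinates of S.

S = (1/4)·P + (1/4)·Q + (1/2)·R.
x-coordinate: (1/4)·(23/2) + (1/4)·19 + (1/2)·18 = 133/8.
y-coordinate: (1/4)·0 + (1/4)·(25/2) + (1/2)·(-17) = -43/8.

(133/8, -43/8)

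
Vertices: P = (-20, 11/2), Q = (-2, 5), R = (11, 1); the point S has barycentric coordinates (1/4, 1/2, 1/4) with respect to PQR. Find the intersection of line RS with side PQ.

(-8, 31/6)

Line RS meets PQ where the R-coordinate vanishes; zeroing S's R-weight and renormalizing leaves P, Q-weights 1/4 : 1/2 → (1/3, 2/3).
So T = (1/3)·P + (2/3)·Q = (-8, 31/6).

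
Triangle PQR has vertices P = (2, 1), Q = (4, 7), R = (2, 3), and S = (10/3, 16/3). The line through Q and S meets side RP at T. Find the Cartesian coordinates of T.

Barycentric coordinates of S with respect to PQR: (1/6, 2/3, 1/6).
On side RP the Q-coordinate is zero; dropping S's Q-weight 2/3 and renormalizing the remaining 1/6 : 1/6 gives weights 1/2, 1/2 on R, P.
T = (1/2)·(2, 3) + (1/2)·(2, 1) = (2, 2).

(2, 2)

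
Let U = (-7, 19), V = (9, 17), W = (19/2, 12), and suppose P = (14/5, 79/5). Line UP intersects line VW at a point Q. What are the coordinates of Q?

Barycentric coordinates of P with respect to UVW: (2/5, 1/5, 2/5).
On side VW the U-coordinate is zero; dropping P's U-weight 2/5 and renormalizing the remaining 1/5 : 2/5 gives weights 1/3, 2/3 on V, W.
Q = (1/3)·(9, 17) + (2/3)·(19/2, 12) = (28/3, 41/3).

(28/3, 41/3)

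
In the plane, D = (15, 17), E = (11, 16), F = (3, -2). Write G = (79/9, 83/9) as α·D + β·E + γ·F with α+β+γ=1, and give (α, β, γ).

Signed area of the reference triangle: [DEF] = ½·(15·(16−(-2)) + 11·(-2−17) + 3·(17−16)) = ½·(270 − 209 + 3) = 32.
[GEF] = ½·((79/9)·(16−(-2)) + 11·(-2−(83/9)) + 3·(83/9−16)) = ½·(158 − 1111/9 − 61/3) = 64/9, so the D-coordinate is (64/9)/32 = 2/9.
[DGF] = ½·(15·(83/9−(-2)) + (79/9)·(-2−17) + 3·(17−(83/9))) = ½·(505/3 − 1501/9 + 70/3) = 112/9, so the E-coordinate is 7/18.
[DEG] = ½·(15·(16−(83/9)) + 11·(83/9−17) + (79/9)·(17−16)) = ½·(305/3 − 770/9 + 79/9) = 112/9, so the F-coordinate is 7/18.

(2/9, 7/18, 7/18)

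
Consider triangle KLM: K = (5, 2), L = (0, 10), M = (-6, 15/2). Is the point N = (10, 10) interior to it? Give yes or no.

Barycentric coordinates of N: (50/121, 21/11, -160/121).
The three coordinates are positive, positive, negative; a point is interior exactly when all three are positive.

no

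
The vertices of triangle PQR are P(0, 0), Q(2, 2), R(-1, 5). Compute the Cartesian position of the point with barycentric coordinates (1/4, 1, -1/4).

S = (1/4)·P + 1·Q + (-1/4)·R.
x-coordinate: (1/4)·0 + 1·2 + (-1/4)·(-1) = 9/4.
y-coordinate: (1/4)·0 + 1·2 + (-1/4)·5 = 3/4.

(9/4, 3/4)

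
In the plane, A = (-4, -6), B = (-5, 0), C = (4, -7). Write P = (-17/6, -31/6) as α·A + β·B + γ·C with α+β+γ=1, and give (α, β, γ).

Signed area of the reference triangle: [ABC] = ½·((-4)·(0−(-7)) + (-5)·(-7−(-6)) + 4·(-6−0)) = ½·(-28 + 5 − 24) = -47/2.
[PBC] = ½·((-17/6)·(0−(-7)) + (-5)·(-7−(-31/6)) + 4·(-31/6−0)) = ½·(-119/6 + 55/6 − 62/3) = -47/3, so the A-coordinate is (-47/3)/(-47/2) = 2/3.
[APC] = ½·((-4)·(-31/6−(-7)) + (-17/6)·(-7−(-6)) + 4·(-6−(-31/6))) = ½·(-22/3 + 17/6 − 10/3) = -47/12, so the B-coordinate is 1/6.
[ABP] = ½·((-4)·(0−(-31/6)) + (-5)·(-31/6−(-6)) + (-17/6)·(-6−0)) = ½·(-62/3 − 25/6 + 17) = -47/12, so the C-coordinate is 1/6.
Check: 2/3 + 1/6 + 1/6 = 1.

(2/3, 1/6, 1/6)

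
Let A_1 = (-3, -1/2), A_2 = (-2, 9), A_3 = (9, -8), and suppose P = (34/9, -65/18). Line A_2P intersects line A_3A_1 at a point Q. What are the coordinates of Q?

Barycentric coordinates of P with respect to A_1A_2A_3: (1/3, 1/9, 5/9).
On side A_3A_1 the A_2-coordinate is zero; dropping P's A_2-weight 1/9 and renormalizing the remaining 5/9 : 1/3 gives weights 5/8, 3/8 on A_3, A_1.
Q = (5/8)·(9, -8) + (3/8)·(-3, -1/2) = (9/2, -83/16).

(9/2, -83/16)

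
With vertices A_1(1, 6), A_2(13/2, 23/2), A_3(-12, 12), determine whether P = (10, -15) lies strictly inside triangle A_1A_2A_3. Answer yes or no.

Barycentric coordinates of P: (977/209, -438/209, -30/19).
The three coordinates are positive, negative, negative; a point is interior exactly when all three are positive.

no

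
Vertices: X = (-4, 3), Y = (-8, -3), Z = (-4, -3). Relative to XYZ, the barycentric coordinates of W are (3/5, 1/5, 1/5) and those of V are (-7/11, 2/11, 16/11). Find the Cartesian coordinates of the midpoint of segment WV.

Barycentric coordinates of the midpoint are the average: (-1/55, 21/110, 91/110).
Converting: (-1/55)·X + (21/110)·Y + (91/110)·Z = (-262/55, -171/55).

(-262/55, -171/55)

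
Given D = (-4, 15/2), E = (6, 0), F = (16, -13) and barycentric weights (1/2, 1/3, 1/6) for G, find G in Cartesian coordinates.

(8/3, 19/12)

G = (1/2)·D + (1/3)·E + (1/6)·F.
x-coordinate: (1/2)·(-4) + (1/3)·6 + (1/6)·16 = 8/3.
y-coordinate: (1/2)·(15/2) + (1/3)·0 + (1/6)·(-13) = 19/12.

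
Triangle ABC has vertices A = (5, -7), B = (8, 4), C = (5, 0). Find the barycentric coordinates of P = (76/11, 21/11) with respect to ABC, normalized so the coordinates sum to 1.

(1/11, 7/11, 3/11)

Signed area of the reference triangle: [ABC] = ½·(5·(4−0) + 8·(0−(-7)) + 5·(-7−4)) = ½·(20 + 56 − 55) = 21/2.
[PBC] = ½·((76/11)·(4−0) + 8·(0−(21/11)) + 5·(21/11−4)) = ½·(304/11 − 168/11 − 115/11) = 21/22, so the A-coordinate is (21/22)/(21/2) = 1/11.
[APC] = ½·(5·(21/11−0) + (76/11)·(0−(-7)) + 5·(-7−(21/11))) = ½·(105/11 + 532/11 − 490/11) = 147/22, so the B-coordinate is 7/11.
[ABP] = ½·(5·(4−(21/11)) + 8·(21/11−(-7)) + (76/11)·(-7−4)) = ½·(115/11 + 784/11 − 76) = 63/22, so the C-coordinate is 3/11.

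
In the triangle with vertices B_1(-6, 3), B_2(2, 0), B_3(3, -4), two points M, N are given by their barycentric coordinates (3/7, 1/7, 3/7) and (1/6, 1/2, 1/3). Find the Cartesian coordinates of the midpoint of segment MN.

(0, -53/84)

Barycentric coordinates of the midpoint are the average: (25/84, 9/28, 8/21).
Converting: (25/84)·B_1 + (9/28)·B_2 + (8/21)·B_3 = (0, -53/84).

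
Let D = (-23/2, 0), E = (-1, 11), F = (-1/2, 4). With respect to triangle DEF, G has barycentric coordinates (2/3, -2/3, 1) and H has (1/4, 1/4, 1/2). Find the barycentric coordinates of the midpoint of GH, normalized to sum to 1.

(11/24, -5/24, 3/4)

Since both coordinate triples sum to 1, the midpoint's barycentrics are the componentwise average.
(2/3+1/4)/2 = 11/24; similarly -5/24 and 3/4.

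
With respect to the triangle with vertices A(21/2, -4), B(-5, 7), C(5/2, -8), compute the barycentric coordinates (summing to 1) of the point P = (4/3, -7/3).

(1/6, 1/3, 1/2)

Signed area of the reference triangle: [ABC] = ½·((21/2)·(7−(-8)) + (-5)·(-8−(-4)) + (5/2)·(-4−7)) = ½·(315/2 + 20 − 55/2) = 75.
[PBC] = ½·((4/3)·(7−(-8)) + (-5)·(-8−(-7/3)) + (5/2)·(-7/3−7)) = ½·(20 + 85/3 − 70/3) = 25/2, so the A-coordinate is (25/2)/75 = 1/6.
[APC] = ½·((21/2)·(-7/3−(-8)) + (4/3)·(-8−(-4)) + (5/2)·(-4−(-7/3))) = ½·(119/2 − 16/3 − 25/6) = 25, so the B-coordinate is 1/3.
[ABP] = ½·((21/2)·(7−(-7/3)) + (-5)·(-7/3−(-4)) + (4/3)·(-4−7)) = ½·(98 − 25/3 − 44/3) = 75/2, so the C-coordinate is 1/2.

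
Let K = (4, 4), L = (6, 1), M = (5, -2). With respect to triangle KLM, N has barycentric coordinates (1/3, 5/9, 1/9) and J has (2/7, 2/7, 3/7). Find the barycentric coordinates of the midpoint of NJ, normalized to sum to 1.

Since both coordinate triples sum to 1, the midpoint's barycentrics are the componentwise average.
(1/3+2/7)/2 = 13/42; similarly 53/126 and 17/63.

(13/42, 53/126, 17/63)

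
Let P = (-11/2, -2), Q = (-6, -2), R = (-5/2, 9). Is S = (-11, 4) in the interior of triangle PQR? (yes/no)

no

Barycentric coordinates of S: (-152/11, 157/11, 6/11).
The three coordinates are negative, positive, positive; a point is interior exactly when all three are positive.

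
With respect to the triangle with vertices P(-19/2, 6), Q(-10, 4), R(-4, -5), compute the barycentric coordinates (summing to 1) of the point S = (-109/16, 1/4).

Signed area of the reference triangle: [PQR] = ½·((-19/2)·(4−(-5)) + (-10)·(-5−6) + (-4)·(6−4)) = ½·(-171/2 + 110 − 8) = 33/4.
[SQR] = ½·((-109/16)·(4−(-5)) + (-10)·(-5−(1/4)) + (-4)·(1/4−4)) = ½·(-981/16 + 105/2 + 15) = 99/32, so the P-coordinate is (99/32)/(33/4) = 3/8.
[PSR] = ½·((-19/2)·(1/4−(-5)) + (-109/16)·(-5−6) + (-4)·(6−(1/4))) = ½·(-399/8 + 1199/16 − 23) = 33/32, so the Q-coordinate is 1/8.
[PQS] = ½·((-19/2)·(4−(1/4)) + (-10)·(1/4−6) + (-109/16)·(6−4)) = ½·(-285/8 + 115/2 − 109/8) = 33/8, so the R-coordinate is 1/2.
Check: 3/8 + 1/8 + 1/2 = 1.

(3/8, 1/8, 1/2)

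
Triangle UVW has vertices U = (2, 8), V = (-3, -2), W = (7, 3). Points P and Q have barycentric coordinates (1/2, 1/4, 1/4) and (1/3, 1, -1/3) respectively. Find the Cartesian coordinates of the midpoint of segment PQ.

(-4/3, 47/24)

Barycentric coordinates of the midpoint are the average: (5/12, 5/8, -1/24).
Converting: (5/12)·U + (5/8)·V + (-1/24)·W = (-4/3, 47/24).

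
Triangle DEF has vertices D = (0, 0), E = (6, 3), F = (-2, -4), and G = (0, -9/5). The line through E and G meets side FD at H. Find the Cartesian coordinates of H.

Barycentric coordinates of G with respect to DEF: (1/5, 1/5, 3/5).
On side FD the E-coordinate is zero; dropping G's E-weight 1/5 and renormalizing the remaining 3/5 : 1/5 gives weights 3/4, 1/4 on F, D.
H = (3/4)·(-2, -4) + (1/4)·(0, 0) = (-3/2, -3).

(-3/2, -3)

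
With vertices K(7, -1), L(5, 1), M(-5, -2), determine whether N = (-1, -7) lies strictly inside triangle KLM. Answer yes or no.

Barycentric coordinates of N: (31/13, -32/13, 14/13).
The three coordinates are positive, negative, positive; a point is interior exactly when all three are positive.

no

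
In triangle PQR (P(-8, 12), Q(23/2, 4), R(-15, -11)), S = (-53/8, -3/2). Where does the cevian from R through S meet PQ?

(7/4, 8)

Barycentric coordinates of S with respect to PQR: (1/4, 1/4, 1/2).
On side PQ the R-coordinate is zero; dropping S's R-weight 1/2 and renormalizing the remaining 1/4 : 1/4 gives weights 1/2, 1/2 on P, Q.
T = (1/2)·(-8, 12) + (1/2)·(23/2, 4) = (7/4, 8).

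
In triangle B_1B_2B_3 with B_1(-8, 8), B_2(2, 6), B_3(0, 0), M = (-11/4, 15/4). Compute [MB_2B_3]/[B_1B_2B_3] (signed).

3/8

[B_1B_2B_3] = ½·((-8)·(6−0) + 2·(0−8) + 0·(8−6)) = ½·(-48 − 16 + 0) = -32.
[MB_2B_3] = ½·((-11/4)·(6−0) + 2·(0−(15/4)) + 0·(15/4−6)) = ½·(-33/2 − 15/2 + 0) = -12, so the ratio is (-12)/(-32) = 3/8.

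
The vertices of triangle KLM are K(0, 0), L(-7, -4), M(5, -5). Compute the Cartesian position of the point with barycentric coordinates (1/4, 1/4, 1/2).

N = (1/4)·K + (1/4)·L + (1/2)·M.
x-coordinate: (1/4)·0 + (1/4)·(-7) + (1/2)·5 = 3/4.
y-coordinate: (1/4)·0 + (1/4)·(-4) + (1/2)·(-5) = -7/2.

(3/4, -7/2)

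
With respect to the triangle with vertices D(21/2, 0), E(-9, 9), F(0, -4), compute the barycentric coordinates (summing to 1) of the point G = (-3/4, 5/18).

(1/6, 5/18, 5/9)

Signed area of the reference triangle: [DEF] = ½·((21/2)·(9−(-4)) + (-9)·(-4−0) + 0·(0−9)) = ½·(273/2 + 36 + 0) = 345/4.
[GEF] = ½·((-3/4)·(9−(-4)) + (-9)·(-4−(5/18)) + 0·(5/18−9)) = ½·(-39/4 + 77/2 + 0) = 115/8, so the D-coordinate is (115/8)/(345/4) = 1/6.
[DGF] = ½·((21/2)·(5/18−(-4)) + (-3/4)·(-4−0) + 0·(0−(5/18))) = ½·(539/12 + 3 + 0) = 575/24, so the E-coordinate is 5/18.
[DEG] = ½·((21/2)·(9−(5/18)) + (-9)·(5/18−0) + (-3/4)·(0−9)) = ½·(1099/12 − 5/2 + 27/4) = 575/12, so the F-coordinate is 5/9.
Check: 1/6 + 5/18 + 5/9 = 1.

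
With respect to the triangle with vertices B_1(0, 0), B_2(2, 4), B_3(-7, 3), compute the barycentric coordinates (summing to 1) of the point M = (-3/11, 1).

(8/11, 2/11, 1/11)

Signed area of the reference triangle: [B_1B_2B_3] = ½·(0·(4−3) + 2·(3−0) + (-7)·(0−4)) = ½·(0 + 6 + 28) = 17.
[MB_2B_3] = ½·((-3/11)·(4−3) + 2·(3−1) + (-7)·(1−4)) = ½·(-3/11 + 4 + 21) = 136/11, so the B_1-coordinate is (136/11)/17 = 8/11.
[B_1MB_3] = ½·(0·(1−3) + (-3/11)·(3−0) + (-7)·(0−1)) = ½·(0 − 9/11 + 7) = 34/11, so the B_2-coordinate is 2/11.
[B_1B_2M] = ½·(0·(4−1) + 2·(1−0) + (-3/11)·(0−4)) = ½·(0 + 2 + 12/11) = 17/11, so the B_3-coordinate is 1/11.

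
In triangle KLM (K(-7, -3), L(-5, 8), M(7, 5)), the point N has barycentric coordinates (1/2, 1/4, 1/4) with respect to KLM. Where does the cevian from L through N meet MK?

Line LN meets MK where the L-coordinate vanishes; zeroing N's L-weight and renormalizing leaves M, K-weights 1/4 : 1/2 → (1/3, 2/3).
So J = (1/3)·M + (2/3)·K = (-7/3, -1/3).

(-7/3, -1/3)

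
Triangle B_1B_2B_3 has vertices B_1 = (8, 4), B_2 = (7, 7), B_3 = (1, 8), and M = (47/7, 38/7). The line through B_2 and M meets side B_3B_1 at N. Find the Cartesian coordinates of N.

(33/5, 24/5)

Barycentric coordinates of M with respect to B_1B_2B_3: (4/7, 2/7, 1/7).
On side B_3B_1 the B_2-coordinate is zero; dropping M's B_2-weight 2/7 and renormalizing the remaining 1/7 : 4/7 gives weights 1/5, 4/5 on B_3, B_1.
N = (1/5)·(1, 8) + (4/5)·(8, 4) = (33/5, 24/5).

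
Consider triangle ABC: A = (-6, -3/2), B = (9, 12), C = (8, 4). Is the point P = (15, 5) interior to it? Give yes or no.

Barycentric coordinates of P: (-110/213, -49/213, 124/71).
The three coordinates are negative, negative, positive; a point is interior exactly when all three are positive.

no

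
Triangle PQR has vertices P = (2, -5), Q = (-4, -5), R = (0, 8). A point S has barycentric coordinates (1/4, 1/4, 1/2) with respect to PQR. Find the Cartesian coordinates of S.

(-1/2, 3/2)

S = (1/4)·P + (1/4)·Q + (1/2)·R.
x-coordinate: (1/4)·2 + (1/4)·(-4) + (1/2)·0 = -1/2.
y-coordinate: (1/4)·(-5) + (1/4)·(-5) + (1/2)·8 = 3/2.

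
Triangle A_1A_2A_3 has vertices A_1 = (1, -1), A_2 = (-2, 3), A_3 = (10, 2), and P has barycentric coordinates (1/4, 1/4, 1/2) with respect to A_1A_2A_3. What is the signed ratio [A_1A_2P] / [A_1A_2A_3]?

1/2

The signed ratio [A_1A_2P]/[A_1A_2A_3] equals the barycentric coordinate of P at vertex A_3, which is 1/2.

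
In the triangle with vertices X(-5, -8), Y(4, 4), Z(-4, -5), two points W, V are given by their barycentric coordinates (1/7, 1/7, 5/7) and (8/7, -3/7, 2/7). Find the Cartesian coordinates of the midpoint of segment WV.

(-81/14, -115/14)

Barycentric coordinates of the midpoint are the average: (9/14, -1/7, 1/2).
Converting: (9/14)·X + (-1/7)·Y + (1/2)·Z = (-81/14, -115/14).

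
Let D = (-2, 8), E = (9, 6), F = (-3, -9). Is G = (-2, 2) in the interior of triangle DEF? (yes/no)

Barycentric coordinates of G: (13/21, 2/63, 22/63).
The three coordinates are positive, positive, positive; a point is interior exactly when all three are positive.

yes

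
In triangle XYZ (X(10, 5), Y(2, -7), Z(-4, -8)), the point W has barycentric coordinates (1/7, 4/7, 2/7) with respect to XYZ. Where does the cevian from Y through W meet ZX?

Line YW meets ZX where the Y-coordinate vanishes; zeroing W's Y-weight and renormalizing leaves Z, X-weights 2/7 : 1/7 → (2/3, 1/3).
So V = (2/3)·Z + (1/3)·X = (2/3, -11/3).

(2/3, -11/3)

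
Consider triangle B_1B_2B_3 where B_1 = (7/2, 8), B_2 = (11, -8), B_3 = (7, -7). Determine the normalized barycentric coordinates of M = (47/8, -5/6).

Signed area of the reference triangle: [B_1B_2B_3] = ½·((7/2)·(-8−(-7)) + 11·(-7−8) + 7·(8−(-8))) = ½·(-7/2 − 165 + 112) = -113/4.
[MB_2B_3] = ½·((47/8)·(-8−(-7)) + 11·(-7−(-5/6)) + 7·(-5/6−(-8))) = ½·(-47/8 − 407/6 + 301/6) = -565/48, so the B_1-coordinate is (-565/48)/(-113/4) = 5/12.
[B_1MB_3] = ½·((7/2)·(-5/6−(-7)) + (47/8)·(-7−8) + 7·(8−(-5/6))) = ½·(259/12 − 705/8 + 371/6) = -113/48, so the B_2-coordinate is 1/12.
[B_1B_2M] = ½·((7/2)·(-8−(-5/6)) + 11·(-5/6−8) + (47/8)·(8−(-8))) = ½·(-301/12 − 583/6 + 94) = -113/8, so the B_3-coordinate is 1/2.
Check: 5/12 + 1/12 + 1/2 = 1.

(5/12, 1/12, 1/2)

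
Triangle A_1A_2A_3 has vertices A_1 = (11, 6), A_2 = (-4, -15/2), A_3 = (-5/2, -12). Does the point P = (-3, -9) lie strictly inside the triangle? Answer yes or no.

yes

Barycentric coordinates of P: (1/39, 22/39, 16/39).
The three coordinates are positive, positive, positive; a point is interior exactly when all three are positive.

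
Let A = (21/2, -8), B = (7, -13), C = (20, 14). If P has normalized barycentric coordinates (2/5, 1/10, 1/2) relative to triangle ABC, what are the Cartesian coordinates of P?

P = (2/5)·A + (1/10)·B + (1/2)·C.
x-coordinate: (2/5)·(21/2) + (1/10)·7 + (1/2)·20 = 149/10.
y-coordinate: (2/5)·(-8) + (1/10)·(-13) + (1/2)·14 = 5/2.

(149/10, 5/2)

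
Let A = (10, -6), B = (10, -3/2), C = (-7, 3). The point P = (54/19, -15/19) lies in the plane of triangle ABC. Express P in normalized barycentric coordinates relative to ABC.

Signed area of the reference triangle: [ABC] = ½·(10·(-3/2−3) + 10·(3−(-6)) + (-7)·(-6−(-3/2))) = ½·(-45 + 90 + 63/2) = 153/4.
[PBC] = ½·((54/19)·(-3/2−3) + 10·(3−(-15/19)) + (-7)·(-15/19−(-3/2))) = ½·(-243/19 + 720/19 − 189/38) = 765/76, so the A-coordinate is (765/76)/(153/4) = 5/19.
[APC] = ½·(10·(-15/19−3) + (54/19)·(3−(-6)) + (-7)·(-6−(-15/19))) = ½·(-720/19 + 486/19 + 693/19) = 459/38, so the B-coordinate is 6/19.
[ABP] = ½·(10·(-3/2−(-15/19)) + 10·(-15/19−(-6)) + (54/19)·(-6−(-3/2))) = ½·(-135/19 + 990/19 − 243/19) = 306/19, so the C-coordinate is 8/19.

(5/19, 6/19, 8/19)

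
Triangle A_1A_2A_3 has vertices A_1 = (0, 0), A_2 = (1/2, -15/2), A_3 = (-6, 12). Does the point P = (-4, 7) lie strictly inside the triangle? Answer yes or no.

yes

Barycentric coordinates of P: (1/6, 2/13, 53/78).
The three coordinates are positive, positive, positive; a point is interior exactly when all three are positive.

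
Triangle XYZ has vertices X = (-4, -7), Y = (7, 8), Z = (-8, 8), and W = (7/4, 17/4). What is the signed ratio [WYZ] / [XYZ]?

[XYZ] = ½·((-4)·(8−8) + 7·(8−(-7)) + (-8)·(-7−8)) = ½·(0 + 105 + 120) = 225/2.
[WYZ] = ½·((7/4)·(8−8) + 7·(8−(17/4)) + (-8)·(17/4−8)) = ½·(0 + 105/4 + 30) = 225/8, so the ratio is (225/8)/(225/2) = 1/4.

1/4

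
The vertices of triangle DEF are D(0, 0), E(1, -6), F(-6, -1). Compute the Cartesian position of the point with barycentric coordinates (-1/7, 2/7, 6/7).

(-34/7, -18/7)

G = (-1/7)·D + (2/7)·E + (6/7)·F.
x-coordinate: (-1/7)·0 + (2/7)·1 + (6/7)·(-6) = -34/7.
y-coordinate: (-1/7)·0 + (2/7)·(-6) + (6/7)·(-1) = -18/7.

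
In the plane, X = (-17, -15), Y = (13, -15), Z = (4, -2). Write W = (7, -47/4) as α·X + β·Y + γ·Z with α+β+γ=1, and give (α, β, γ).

(1/8, 5/8, 1/4)

Signed area of the reference triangle: [XYZ] = ½·((-17)·(-15−(-2)) + 13·(-2−(-15)) + 4·(-15−(-15))) = ½·(221 + 169 + 0) = 195.
[WYZ] = ½·(7·(-15−(-2)) + 13·(-2−(-47/4)) + 4·(-47/4−(-15))) = ½·(-91 + 507/4 + 13) = 195/8, so the X-coordinate is (195/8)/195 = 1/8.
[XWZ] = ½·((-17)·(-47/4−(-2)) + 7·(-2−(-15)) + 4·(-15−(-47/4))) = ½·(663/4 + 91 − 13) = 975/8, so the Y-coordinate is 5/8.
[XYW] = ½·((-17)·(-15−(-47/4)) + 13·(-47/4−(-15)) + 7·(-15−(-15))) = ½·(221/4 + 169/4 + 0) = 195/4, so the Z-coordinate is 1/4.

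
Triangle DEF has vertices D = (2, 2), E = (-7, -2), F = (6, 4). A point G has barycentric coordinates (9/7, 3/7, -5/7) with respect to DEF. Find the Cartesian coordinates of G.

G = (9/7)·D + (3/7)·E + (-5/7)·F.
x-coordinate: (9/7)·2 + (3/7)·(-7) + (-5/7)·6 = -33/7.
y-coordinate: (9/7)·2 + (3/7)·(-2) + (-5/7)·4 = -8/7.

(-33/7, -8/7)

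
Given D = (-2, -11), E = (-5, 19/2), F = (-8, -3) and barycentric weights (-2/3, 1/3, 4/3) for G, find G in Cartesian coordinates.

(-11, 13/2)

G = (-2/3)·D + (1/3)·E + (4/3)·F.
x-coordinate: (-2/3)·(-2) + (1/3)·(-5) + (4/3)·(-8) = -11.
y-coordinate: (-2/3)·(-11) + (1/3)·(19/2) + (4/3)·(-3) = 13/2.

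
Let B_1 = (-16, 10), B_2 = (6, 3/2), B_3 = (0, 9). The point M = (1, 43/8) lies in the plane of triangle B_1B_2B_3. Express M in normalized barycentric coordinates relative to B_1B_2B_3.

Signed area of the reference triangle: [B_1B_2B_3] = ½·((-16)·(3/2−9) + 6·(9−10) + 0·(10−(3/2))) = ½·(120 − 6 + 0) = 57.
[MB_2B_3] = ½·(1·(3/2−9) + 6·(9−(43/8)) + 0·(43/8−(3/2))) = ½·(-15/2 + 87/4 + 0) = 57/8, so the B_1-coordinate is (57/8)/57 = 1/8.
[B_1MB_3] = ½·((-16)·(43/8−9) + 1·(9−10) + 0·(10−(43/8))) = ½·(58 − 1 + 0) = 57/2, so the B_2-coordinate is 1/2.
[B_1B_2M] = ½·((-16)·(3/2−(43/8)) + 6·(43/8−10) + 1·(10−(3/2))) = ½·(62 − 111/4 + 17/2) = 171/8, so the B_3-coordinate is 3/8.

(1/8, 1/2, 3/8)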